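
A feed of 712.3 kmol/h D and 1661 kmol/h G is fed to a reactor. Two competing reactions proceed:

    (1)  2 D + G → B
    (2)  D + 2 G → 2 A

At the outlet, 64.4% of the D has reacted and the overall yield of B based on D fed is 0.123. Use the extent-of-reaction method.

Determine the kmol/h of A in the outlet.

567 kmol/h

Yield of B: 1ξ₁ / 712.3 = 0.123 → ξ₁ = 87.61 kmol/h.
Conversion of D: 2ξ₁ + 1ξ₂ = 0.644 × 712.3 = 458.7 → ξ₂ = 283.5 kmol/h.
Outlet amounts (n = n₀ + Σ ν·ξ):
  D: 712.3 − 2(87.61) − 1(283.5) = 253.6
  G: 1661 − 1(87.61) − 2(283.5) = 1006
  B: 0 + 1(87.61) = 87.61
  A: 0 + 2(283.5) = 567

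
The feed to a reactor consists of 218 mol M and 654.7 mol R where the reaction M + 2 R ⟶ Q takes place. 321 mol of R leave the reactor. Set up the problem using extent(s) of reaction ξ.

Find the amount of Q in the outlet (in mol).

167 mol

For R: n = n₀ − 2ξ → 321 = 654.7 − 2ξ, giving ξ = 166.9 mol.
Outlet amounts (n = n₀ + ν ξ):
  M: 218 − 1(166.9) = 51.15
  R: 654.7 − 2(166.9) = 321
  Q: 0 + 1(166.9) = 166.9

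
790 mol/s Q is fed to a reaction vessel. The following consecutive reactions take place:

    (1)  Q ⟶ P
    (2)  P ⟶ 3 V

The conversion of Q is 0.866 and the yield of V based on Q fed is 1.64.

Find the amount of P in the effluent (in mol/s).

Conversion of Q: Q consumed = 1ξ₁ = 0.866 × 790 → ξ₁ = 684.1 mol/s.
Yield of V: 3ξ₂ / 790 = 1.64 → ξ₂ = 431.9 mol/s.
Outlet amounts (n = n₀ + Σ ν·ξ):
  Q: 790 − 1(684.1) = 105.9
  P: 0 + 1(684.1) − 1(431.9) = 252.3
  V: 0 + 3(431.9) = 1296

252 mol/s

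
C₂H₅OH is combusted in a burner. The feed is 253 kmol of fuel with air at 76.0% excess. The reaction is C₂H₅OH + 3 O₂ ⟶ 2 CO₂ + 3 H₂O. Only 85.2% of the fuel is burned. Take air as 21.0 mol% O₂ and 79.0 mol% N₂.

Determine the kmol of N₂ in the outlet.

5030 kmol

Stoichiometric O₂ = 3 × 253 = 759 kmol; O₂ fed = 759 × 1.760 = 1336 kmol.
N₂ fed = 1336 × 79/21 = 5025 kmol.
Fuel reacted = 0.852 × 253 → ξ = 215.6 kmol.
Outlet (n = n₀ + ν ξ):
  C₂H₅OH: 253 − 1(215.6) = 37.44
  O₂: 1336 − 3(215.6) = 689.2
  N₂: 5025 (inert)
  CO₂: 0 + 2(215.6) = 431.1
  H₂O: 0 + 3(215.6) = 646.7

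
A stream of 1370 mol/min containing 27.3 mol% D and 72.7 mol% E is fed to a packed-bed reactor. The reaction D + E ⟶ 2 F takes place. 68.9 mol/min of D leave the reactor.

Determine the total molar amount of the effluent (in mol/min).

1370 mol/min

For D: n = n₀ − 1ξ → 68.9 = 374 − 1ξ, giving ξ = 305.1 mol/min.
Outlet amounts (n = n₀ + ν ξ):
  D: 374 − 1(305.1) = 68.9
  E: 996 − 1(305.1) = 690.9
  F: 0 + 2(305.1) = 610.2
Total out = 68.9 + 690.9 + 610.2 = 1370 mol/min.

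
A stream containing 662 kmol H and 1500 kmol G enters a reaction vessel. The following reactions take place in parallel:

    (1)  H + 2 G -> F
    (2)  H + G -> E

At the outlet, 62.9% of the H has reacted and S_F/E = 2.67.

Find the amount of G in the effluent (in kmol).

781 kmol

Conversion of H: H consumed = 0.629 × 662 = 416.4 kmol = 1ξ₁ + 1ξ₂.
Selectivity: 1ξ₁ / (1ξ₂) = 2.67 → ξ₁ = 2.67 ξ₂.
Substitute: (1·2.67 + 1) ξ₂ = 416.4 → ξ₂ = 113.5 kmol, ξ₁ = 302.9 kmol.
Outlet amounts (n = n₀ + Σ ν·ξ):
  H: 662 − 1(302.9) − 1(113.5) = 245.6
  G: 1500 − 2(302.9) − 1(113.5) = 780.7
  F: 0 + 1(302.9) = 302.9
  E: 0 + 1(113.5) = 113.5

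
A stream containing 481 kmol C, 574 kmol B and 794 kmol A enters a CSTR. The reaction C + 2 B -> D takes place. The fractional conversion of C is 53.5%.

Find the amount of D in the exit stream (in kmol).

257 kmol

C reacted = 0.535 × 481 = 257.3 kmol; ν_C = −1, so ξ = 257.3/1 = 257.3 kmol.
Outlet amounts (n = n₀ + ν ξ):
  C: 481 − 1(257.3) = 223.7
  B: 574 − 2(257.3) = 59.33
  D: 0 + 1(257.3) = 257.3
  A: 794 (inert)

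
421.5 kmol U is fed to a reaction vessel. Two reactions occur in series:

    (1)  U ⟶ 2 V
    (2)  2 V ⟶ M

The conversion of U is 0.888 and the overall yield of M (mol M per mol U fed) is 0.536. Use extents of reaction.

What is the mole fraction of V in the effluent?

0.521

Conversion of U: U consumed = 1ξ₁ = 0.888 × 421.5 → ξ₁ = 374.3 kmol.
Yield of M: 1ξ₂ / 421.5 = 0.536 → ξ₂ = 225.9 kmol.
Outlet amounts (n = n₀ + Σ ν·ξ):
  U: 421.5 − 1(374.3) = 47.21
  V: 0 + 2(374.3) − 2(225.9) = 296.7
  M: 0 + 1(225.9) = 225.9
Total out = 569.9 kmol; y_V = 296.7 / 569.9 = 0.5207.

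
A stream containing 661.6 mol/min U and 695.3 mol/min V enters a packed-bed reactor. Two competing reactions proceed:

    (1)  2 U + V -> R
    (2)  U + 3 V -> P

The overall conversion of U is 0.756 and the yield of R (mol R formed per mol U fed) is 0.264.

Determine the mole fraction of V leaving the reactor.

Yield of R: 1ξ₁ / 661.6 = 0.264 → ξ₁ = 174.7 mol/min.
Conversion of U: 2ξ₁ + 1ξ₂ = 0.756 × 661.6 = 500.2 → ξ₂ = 150.8 mol/min.
Outlet amounts (n = n₀ + Σ ν·ξ):
  U: 661.6 − 2(174.7) − 1(150.8) = 161.4
  V: 695.3 − 1(174.7) − 3(150.8) = 68.1
  R: 0 + 1(174.7) = 174.7
  P: 0 + 1(150.8) = 150.8
Total out = 555 mol/min; y_V = 68.1 / 555 = 0.1227.

0.123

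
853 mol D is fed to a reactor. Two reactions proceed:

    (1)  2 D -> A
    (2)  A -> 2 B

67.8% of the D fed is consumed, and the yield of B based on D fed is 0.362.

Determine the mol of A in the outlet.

135 mol

Conversion of D: D consumed = 2ξ₁ = 0.678 × 853 → ξ₁ = 289.2 mol.
Yield of B: 2ξ₂ / 853 = 0.362 → ξ₂ = 154.4 mol.
Outlet amounts (n = n₀ + Σ ν·ξ):
  D: 853 − 2(289.2) = 274.7
  A: 0 + 1(289.2) − 1(154.4) = 134.8
  B: 0 + 2(154.4) = 308.8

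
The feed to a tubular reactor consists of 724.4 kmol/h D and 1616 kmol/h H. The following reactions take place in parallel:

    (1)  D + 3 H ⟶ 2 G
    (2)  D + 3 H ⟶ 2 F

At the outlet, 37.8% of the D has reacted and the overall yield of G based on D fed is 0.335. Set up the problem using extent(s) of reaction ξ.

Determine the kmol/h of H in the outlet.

795 kmol/h

Yield of G: 2ξ₁ / 724.4 = 0.335 → ξ₁ = 121.3 kmol/h.
Conversion of D: 1ξ₁ + 1ξ₂ = 0.378 × 724.4 = 273.8 → ξ₂ = 152.5 kmol/h.
Outlet amounts (n = n₀ + Σ ν·ξ):
  D: 724.4 − 1(121.3) − 1(152.5) = 450.6
  H: 1616 − 3(121.3) − 3(152.5) = 794.5
  G: 0 + 2(121.3) = 242.7
  F: 0 + 2(152.5) = 305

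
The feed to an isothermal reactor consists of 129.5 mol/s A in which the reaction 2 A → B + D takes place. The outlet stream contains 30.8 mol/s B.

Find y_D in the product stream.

0.238

For B: n = n₀ + 1ξ → 30.8 = 0 + 1ξ, giving ξ = 30.8 mol/s.
Outlet amounts (n = n₀ + ν ξ):
  A: 129.5 − 2(30.8) = 67.9
  B: 0 + 1(30.8) = 30.8
  D: 0 + 1(30.8) = 30.8
Total out = 129.5 mol/s; y_D = 30.8 / 129.5 = 0.2378.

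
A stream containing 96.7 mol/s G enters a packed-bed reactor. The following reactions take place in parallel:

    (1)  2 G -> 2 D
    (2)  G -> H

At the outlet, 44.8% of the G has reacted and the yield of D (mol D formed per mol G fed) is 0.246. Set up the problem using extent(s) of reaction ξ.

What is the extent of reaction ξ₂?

Yield of D: 2ξ₁ / 96.7 = 0.246 → ξ₁ = 11.89 mol/s.
Conversion of G: 2ξ₁ + 1ξ₂ = 0.448 × 96.7 = 43.32 → ξ₂ = 19.53 mol/s.
Outlet amounts (n = n₀ + Σ ν·ξ):
  G: 96.7 − 2(11.89) − 1(19.53) = 53.38
  D: 0 + 2(11.89) = 23.79
  H: 0 + 1(19.53) = 19.53

ξ₂ = 19.5 mol/s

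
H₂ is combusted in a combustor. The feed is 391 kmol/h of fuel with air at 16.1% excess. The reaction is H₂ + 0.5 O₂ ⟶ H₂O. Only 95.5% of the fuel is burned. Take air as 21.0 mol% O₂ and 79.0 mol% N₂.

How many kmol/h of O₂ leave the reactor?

Stoichiometric O₂ = 0.5 × 391 = 195.5 kmol/h; O₂ fed = 195.5 × 1.161 = 227 kmol/h.
N₂ fed = 227 × 79/21 = 853.9 kmol/h.
Fuel reacted = 0.955 × 391 → ξ = 373.4 kmol/h.
Outlet (n = n₀ + ν ξ):
  H₂: 391 − 1(373.4) = 17.6
  O₂: 227 − 0.5(373.4) = 40.27
  N₂: 853.9 (inert)
  H₂O: 0 + 1(373.4) = 373.4

40.3 kmol/h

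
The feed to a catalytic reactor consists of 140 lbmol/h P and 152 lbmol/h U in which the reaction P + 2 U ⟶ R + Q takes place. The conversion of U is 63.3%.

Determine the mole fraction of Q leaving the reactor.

U reacted = 0.633 × 152 = 96.22 lbmol/h; ν_U = −2, so ξ = 96.22/2 = 48.11 lbmol/h.
Outlet amounts (n = n₀ + ν ξ):
  P: 140 − 1(48.11) = 91.89
  U: 152 − 2(48.11) = 55.78
  R: 0 + 1(48.11) = 48.11
  Q: 0 + 1(48.11) = 48.11
Total out = 243.9 lbmol/h; y_Q = 48.11 / 243.9 = 0.1973.

0.197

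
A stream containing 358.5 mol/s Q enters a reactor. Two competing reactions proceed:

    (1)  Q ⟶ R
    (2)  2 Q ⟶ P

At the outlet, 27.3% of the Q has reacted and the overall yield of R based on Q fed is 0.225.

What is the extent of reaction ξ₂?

ξ₂ = 8.6 mol/s

Yield of R: 1ξ₁ / 358.5 = 0.225 → ξ₁ = 80.66 mol/s.
Conversion of Q: 1ξ₁ + 2ξ₂ = 0.273 × 358.5 = 97.87 → ξ₂ = 8.604 mol/s.
Outlet amounts (n = n₀ + Σ ν·ξ):
  Q: 358.5 − 1(80.66) − 2(8.604) = 260.6
  R: 0 + 1(80.66) = 80.66
  P: 0 + 1(8.604) = 8.604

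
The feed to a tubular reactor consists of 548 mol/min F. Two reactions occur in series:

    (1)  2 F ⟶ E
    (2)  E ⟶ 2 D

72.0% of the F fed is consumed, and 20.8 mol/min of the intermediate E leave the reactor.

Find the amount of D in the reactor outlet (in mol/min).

Conversion of F: F consumed = 2ξ₁ = 0.72 × 548 → ξ₁ = 197.3 mol/min.
E balance: n_E = 0 + 1ξ₁ − 1ξ₂ = 20.8 → ξ₂ = (1·197.3 − 20.8)/1 = 176.5 mol/min.
Outlet amounts (n = n₀ + Σ ν·ξ):
  F: 548 − 2(197.3) = 153.4
  E: 0 + 1(197.3) − 1(176.5) = 20.8
  D: 0 + 2(176.5) = 353

353 mol/min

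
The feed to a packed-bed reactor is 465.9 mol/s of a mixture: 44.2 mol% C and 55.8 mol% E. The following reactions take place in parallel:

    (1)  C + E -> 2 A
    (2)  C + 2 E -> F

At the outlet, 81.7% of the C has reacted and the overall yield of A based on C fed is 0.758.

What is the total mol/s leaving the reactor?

Yield of A: 2ξ₁ / 205.9 = 0.758 → ξ₁ = 78.05 mol/s.
Conversion of C: 1ξ₁ + 1ξ₂ = 0.817 × 205.9 = 168.2 → ξ₂ = 90.2 mol/s.
Outlet amounts (n = n₀ + Σ ν·ξ):
  C: 205.9 − 1(78.05) − 1(90.2) = 37.68
  E: 260 − 1(78.05) − 2(90.2) = 1.533
  A: 0 + 2(78.05) = 156.1
  F: 0 + 1(90.2) = 90.2
Total out = 37.68 + 1.533 + 156.1 + 90.2 = 285.5 mol/s.

286 mol/s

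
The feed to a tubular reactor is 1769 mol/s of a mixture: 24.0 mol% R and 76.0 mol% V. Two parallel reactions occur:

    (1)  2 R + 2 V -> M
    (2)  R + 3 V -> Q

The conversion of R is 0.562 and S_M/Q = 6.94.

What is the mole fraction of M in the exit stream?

0.0802

Conversion of R: R consumed = 0.562 × 424.6 = 238.6 mol/s = 2ξ₁ + 1ξ₂.
Selectivity: 1ξ₁ / (1ξ₂) = 6.94 → ξ₁ = 6.94 ξ₂.
Substitute: (2·6.94 + 1) ξ₂ = 238.6 → ξ₂ = 16.04 mol/s, ξ₁ = 111.3 mol/s.
Outlet amounts (n = n₀ + Σ ν·ξ):
  R: 424.6 − 2(111.3) − 1(16.04) = 186
  V: 1344 − 2(111.3) − 3(16.04) = 1074
  M: 0 + 1(111.3) = 111.3
  Q: 0 + 1(16.04) = 16.04
Total out = 1387 mol/s; y_M = 111.3 / 1387 = 0.08023.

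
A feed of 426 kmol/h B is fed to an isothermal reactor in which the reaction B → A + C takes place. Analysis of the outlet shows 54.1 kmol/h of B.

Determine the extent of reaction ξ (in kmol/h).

ξ = 372 kmol/h

For B: n = n₀ − 1ξ → 54.1 = 426 − 1ξ, giving ξ = 371.9 kmol/h.
Outlet amounts (n = n₀ + ν ξ):
  B: 426 − 1(371.9) = 54.1
  A: 0 + 1(371.9) = 371.9
  C: 0 + 1(371.9) = 371.9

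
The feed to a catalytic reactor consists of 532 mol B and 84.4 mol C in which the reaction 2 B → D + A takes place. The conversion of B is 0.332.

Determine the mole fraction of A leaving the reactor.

B reacted = 0.332 × 532 = 176.6 mol; ν_B = −2, so ξ = 176.6/2 = 88.31 mol.
Outlet amounts (n = n₀ + ν ξ):
  B: 532 − 2(88.31) = 355.4
  D: 0 + 1(88.31) = 88.31
  A: 0 + 1(88.31) = 88.31
  C: 84.4 (inert)
Total out = 616.4 mol; y_A = 88.31 / 616.4 = 0.1433.

0.143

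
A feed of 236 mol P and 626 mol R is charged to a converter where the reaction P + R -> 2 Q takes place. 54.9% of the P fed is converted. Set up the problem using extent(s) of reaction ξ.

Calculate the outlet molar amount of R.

496 mol

P reacted = 0.549 × 236 = 129.6 mol; ν_P = −1, so ξ = 129.6/1 = 129.6 mol.
Outlet amounts (n = n₀ + ν ξ):
  P: 236 − 1(129.6) = 106.4
  R: 626 − 1(129.6) = 496.4
  Q: 0 + 2(129.6) = 259.1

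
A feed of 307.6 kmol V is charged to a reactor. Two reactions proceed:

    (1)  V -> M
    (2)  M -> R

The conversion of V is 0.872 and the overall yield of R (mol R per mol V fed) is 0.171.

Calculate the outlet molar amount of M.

216 kmol

Conversion of V: V consumed = 1ξ₁ = 0.872 × 307.6 → ξ₁ = 268.2 kmol.
Yield of R: 1ξ₂ / 307.6 = 0.171 → ξ₂ = 52.6 kmol.
Outlet amounts (n = n₀ + Σ ν·ξ):
  V: 307.6 − 1(268.2) = 39.37
  M: 0 + 1(268.2) − 1(52.6) = 215.6
  R: 0 + 1(52.6) = 52.6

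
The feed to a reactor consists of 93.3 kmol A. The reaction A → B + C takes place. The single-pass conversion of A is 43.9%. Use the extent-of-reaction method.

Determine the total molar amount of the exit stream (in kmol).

A reacted = 0.439 × 93.3 = 40.96 kmol; ν_A = −1, so ξ = 40.96/1 = 40.96 kmol.
Outlet amounts (n = n₀ + ν ξ):
  A: 93.3 − 1(40.96) = 52.34
  B: 0 + 1(40.96) = 40.96
  C: 0 + 1(40.96) = 40.96
Total out = 52.34 + 40.96 + 40.96 = 134.3 kmol.

134 kmol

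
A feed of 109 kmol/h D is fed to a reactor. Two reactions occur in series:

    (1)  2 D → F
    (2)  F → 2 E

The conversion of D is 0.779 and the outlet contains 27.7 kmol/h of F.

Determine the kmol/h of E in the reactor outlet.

Conversion of D: D consumed = 2ξ₁ = 0.779 × 109 → ξ₁ = 42.46 kmol/h.
F balance: n_F = 0 + 1ξ₁ − 1ξ₂ = 27.7 → ξ₂ = (1·42.46 − 27.7)/1 = 14.76 kmol/h.
Outlet amounts (n = n₀ + Σ ν·ξ):
  D: 109 − 2(42.46) = 24.09
  F: 0 + 1(42.46) − 1(14.76) = 27.7
  E: 0 + 2(14.76) = 29.51

29.5 kmol/h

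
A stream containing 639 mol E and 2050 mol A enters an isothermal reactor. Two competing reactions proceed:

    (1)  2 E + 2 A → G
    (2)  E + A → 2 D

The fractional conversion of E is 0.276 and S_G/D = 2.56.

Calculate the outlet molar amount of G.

Conversion of E: E consumed = 0.276 × 639 = 176.4 mol = 2ξ₁ + 1ξ₂.
Selectivity: 1ξ₁ / (2ξ₂) = 2.56 → ξ₁ = 5.12 ξ₂.
Substitute: (2·5.12 + 1) ξ₂ = 176.4 → ξ₂ = 15.69 mol, ξ₁ = 80.34 mol.
Outlet amounts (n = n₀ + Σ ν·ξ):
  E: 639 − 2(80.34) − 1(15.69) = 462.6
  A: 2050 − 2(80.34) − 1(15.69) = 1874
  G: 0 + 1(80.34) = 80.34
  D: 0 + 2(15.69) = 31.38

80.3 mol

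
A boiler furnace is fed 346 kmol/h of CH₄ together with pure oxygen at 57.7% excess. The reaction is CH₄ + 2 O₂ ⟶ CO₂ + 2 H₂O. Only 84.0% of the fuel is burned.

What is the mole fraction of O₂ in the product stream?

Stoichiometric O₂ = 2 × 346 = 692 kmol/h; O₂ fed = 692 × 1.577 = 1091 kmol/h.
Fuel reacted = 0.84 × 346 → ξ = 290.6 kmol/h.
Outlet (n = n₀ + ν ξ):
  CH₄: 346 − 1(290.6) = 55.36
  O₂: 1091 − 2(290.6) = 510
  CO₂: 0 + 1(290.6) = 290.6
  H₂O: 0 + 2(290.6) = 581.3
Total out = 1437 kmol/h; y_O₂ = 510 / 1437 = 0.3548.

0.355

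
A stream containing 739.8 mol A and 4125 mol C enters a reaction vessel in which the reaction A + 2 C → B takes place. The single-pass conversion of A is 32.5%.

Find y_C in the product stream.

0.831

A reacted = 0.325 × 739.8 = 240.4 mol; ν_A = −1, so ξ = 240.4/1 = 240.4 mol.
Outlet amounts (n = n₀ + ν ξ):
  A: 739.8 − 1(240.4) = 499.4
  C: 4125 − 2(240.4) = 3644
  B: 0 + 1(240.4) = 240.4
Total out = 4384 mol; y_C = 3644 / 4384 = 0.8312.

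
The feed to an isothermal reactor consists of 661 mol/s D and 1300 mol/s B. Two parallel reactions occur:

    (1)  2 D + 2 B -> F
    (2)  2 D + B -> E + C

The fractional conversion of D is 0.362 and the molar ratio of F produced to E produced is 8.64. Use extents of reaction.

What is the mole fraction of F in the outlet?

Conversion of D: D consumed = 0.362 × 661 = 239.3 mol/s = 2ξ₁ + 2ξ₂.
Selectivity: 1ξ₁ / (1ξ₂) = 8.64 → ξ₁ = 8.64 ξ₂.
Substitute: (2·8.64 + 2) ξ₂ = 239.3 → ξ₂ = 12.41 mol/s, ξ₁ = 107.2 mol/s.
Outlet amounts (n = n₀ + Σ ν·ξ):
  D: 661 − 2(107.2) − 2(12.41) = 421.7
  B: 1300 − 2(107.2) − 1(12.41) = 1073
  F: 0 + 1(107.2) = 107.2
  E: 0 + 1(12.41) = 12.41
  C: 0 + 1(12.41) = 12.41
Total out = 1627 mol/s; y_F = 107.2 / 1627 = 0.06591.

0.0659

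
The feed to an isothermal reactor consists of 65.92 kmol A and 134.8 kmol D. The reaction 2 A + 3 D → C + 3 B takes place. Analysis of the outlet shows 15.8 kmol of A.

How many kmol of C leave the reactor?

25.1 kmol

For A: n = n₀ − 2ξ → 15.8 = 65.92 − 2ξ, giving ξ = 25.06 kmol.
Outlet amounts (n = n₀ + ν ξ):
  A: 65.92 − 2(25.06) = 15.8
  D: 134.8 − 3(25.06) = 59.62
  C: 0 + 1(25.06) = 25.06
  B: 0 + 3(25.06) = 75.18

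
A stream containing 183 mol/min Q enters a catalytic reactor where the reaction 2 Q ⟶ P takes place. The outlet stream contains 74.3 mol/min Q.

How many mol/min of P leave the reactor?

For Q: n = n₀ − 2ξ → 74.3 = 183 − 2ξ, giving ξ = 54.35 mol/min.
Outlet amounts (n = n₀ + ν ξ):
  Q: 183 − 2(54.35) = 74.3
  P: 0 + 1(54.35) = 54.35

54.4 mol/min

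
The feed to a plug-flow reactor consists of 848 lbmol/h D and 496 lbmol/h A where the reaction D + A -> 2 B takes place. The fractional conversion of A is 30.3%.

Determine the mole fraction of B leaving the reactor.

0.224

A reacted = 0.303 × 496 = 150.3 lbmol/h; ν_A = −1, so ξ = 150.3/1 = 150.3 lbmol/h.
Outlet amounts (n = n₀ + ν ξ):
  D: 848 − 1(150.3) = 697.7
  A: 496 − 1(150.3) = 345.7
  B: 0 + 2(150.3) = 300.6
Total out = 1344 lbmol/h; y_B = 300.6 / 1344 = 0.2236.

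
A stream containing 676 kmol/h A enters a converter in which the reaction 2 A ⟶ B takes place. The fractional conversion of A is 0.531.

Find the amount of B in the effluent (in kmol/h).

179 kmol/h

A reacted = 0.531 × 676 = 359 kmol/h; ν_A = −2, so ξ = 359/2 = 179.5 kmol/h.
Outlet amounts (n = n₀ + ν ξ):
  A: 676 − 2(179.5) = 317
  B: 0 + 1(179.5) = 179.5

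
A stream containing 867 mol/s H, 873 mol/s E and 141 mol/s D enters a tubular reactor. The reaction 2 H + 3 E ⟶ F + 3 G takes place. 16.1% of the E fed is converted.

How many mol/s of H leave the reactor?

E reacted = 0.161 × 873 = 140.6 mol/s; ν_E = −3, so ξ = 140.6/3 = 46.85 mol/s.
Outlet amounts (n = n₀ + ν ξ):
  H: 867 − 2(46.85) = 773.3
  E: 873 − 3(46.85) = 732.4
  F: 0 + 1(46.85) = 46.85
  G: 0 + 3(46.85) = 140.6
  D: 141 (inert)

773 mol/s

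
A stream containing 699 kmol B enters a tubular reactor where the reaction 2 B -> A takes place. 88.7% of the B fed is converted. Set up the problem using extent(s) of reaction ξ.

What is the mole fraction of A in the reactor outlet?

B reacted = 0.887 × 699 = 620 kmol; ν_B = −2, so ξ = 620/2 = 310 kmol.
Outlet amounts (n = n₀ + ν ξ):
  B: 699 − 2(310) = 78.99
  A: 0 + 1(310) = 310
Total out = 389 kmol; y_A = 310 / 389 = 0.7969.

0.797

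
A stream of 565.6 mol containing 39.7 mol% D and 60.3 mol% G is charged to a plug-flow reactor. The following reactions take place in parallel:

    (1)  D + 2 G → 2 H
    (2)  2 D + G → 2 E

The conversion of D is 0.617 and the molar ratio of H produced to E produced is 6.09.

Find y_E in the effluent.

0.0771

Conversion of D: D consumed = 0.617 × 224.5 = 138.5 mol = 1ξ₁ + 2ξ₂.
Selectivity: 2ξ₁ / (2ξ₂) = 6.09 → ξ₁ = 6.09 ξ₂.
Substitute: (1·6.09 + 2) ξ₂ = 138.5 → ξ₂ = 17.13 mol, ξ₁ = 104.3 mol.
Outlet amounts (n = n₀ + Σ ν·ξ):
  D: 224.5 − 1(104.3) − 2(17.13) = 86
  G: 341.1 − 2(104.3) − 1(17.13) = 115.3
  H: 0 + 2(104.3) = 208.6
  E: 0 + 2(17.13) = 34.25
Total out = 444.2 mol; y_E = 34.25 / 444.2 = 0.07711.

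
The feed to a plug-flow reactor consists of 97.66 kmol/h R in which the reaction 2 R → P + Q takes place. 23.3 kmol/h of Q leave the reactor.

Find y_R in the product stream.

For Q: n = n₀ + 1ξ → 23.3 = 0 + 1ξ, giving ξ = 23.3 kmol/h.
Outlet amounts (n = n₀ + ν ξ):
  R: 97.66 − 2(23.3) = 51.06
  P: 0 + 1(23.3) = 23.3
  Q: 0 + 1(23.3) = 23.3
Total out = 97.66 kmol/h; y_R = 51.06 / 97.66 = 0.5228.

0.523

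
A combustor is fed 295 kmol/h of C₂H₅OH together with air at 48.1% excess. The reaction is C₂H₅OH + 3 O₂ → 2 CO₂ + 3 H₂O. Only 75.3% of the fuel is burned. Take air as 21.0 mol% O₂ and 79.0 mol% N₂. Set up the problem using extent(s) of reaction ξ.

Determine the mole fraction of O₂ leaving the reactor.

Stoichiometric O₂ = 3 × 295 = 885 kmol/h; O₂ fed = 885 × 1.481 = 1311 kmol/h.
N₂ fed = 1311 × 79/21 = 4931 kmol/h.
Fuel reacted = 0.753 × 295 → ξ = 222.1 kmol/h.
Outlet (n = n₀ + ν ξ):
  C₂H₅OH: 295 − 1(222.1) = 72.87
  O₂: 1311 − 3(222.1) = 644.3
  N₂: 4931 (inert)
  CO₂: 0 + 2(222.1) = 444.3
  H₂O: 0 + 3(222.1) = 666.4
Total out = 6758 kmol/h; y_O₂ = 644.3 / 6758 = 0.09533.

0.0953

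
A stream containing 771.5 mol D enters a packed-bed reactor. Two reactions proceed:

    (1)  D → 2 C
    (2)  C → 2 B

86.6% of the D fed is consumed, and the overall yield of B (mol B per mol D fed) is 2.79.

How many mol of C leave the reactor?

Conversion of D: D consumed = 1ξ₁ = 0.866 × 771.5 → ξ₁ = 668.1 mol.
Yield of B: 2ξ₂ / 771.5 = 2.79 → ξ₂ = 1076 mol.
Outlet amounts (n = n₀ + Σ ν·ξ):
  D: 771.5 − 1(668.1) = 103.4
  C: 0 + 2(668.1) − 1(1076) = 260
  B: 0 + 2(1076) = 2152

260 mol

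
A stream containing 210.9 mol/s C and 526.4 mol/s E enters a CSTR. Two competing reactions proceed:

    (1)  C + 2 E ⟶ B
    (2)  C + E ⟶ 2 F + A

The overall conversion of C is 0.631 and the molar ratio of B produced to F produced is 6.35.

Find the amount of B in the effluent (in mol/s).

Conversion of C: C consumed = 0.631 × 210.9 = 133.1 mol/s = 1ξ₁ + 1ξ₂.
Selectivity: 1ξ₁ / (2ξ₂) = 6.35 → ξ₁ = 12.7 ξ₂.
Substitute: (1·12.7 + 1) ξ₂ = 133.1 → ξ₂ = 9.714 mol/s, ξ₁ = 123.4 mol/s.
Outlet amounts (n = n₀ + Σ ν·ξ):
  C: 210.9 − 1(123.4) − 1(9.714) = 77.82
  E: 526.4 − 2(123.4) − 1(9.714) = 270
  B: 0 + 1(123.4) = 123.4
  F: 0 + 2(9.714) = 19.43
  A: 0 + 1(9.714) = 9.714

123 mol/s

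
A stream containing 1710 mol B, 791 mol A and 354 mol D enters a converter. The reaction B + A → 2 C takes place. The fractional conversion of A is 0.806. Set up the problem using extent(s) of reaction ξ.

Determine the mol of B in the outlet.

A reacted = 0.806 × 791 = 637.5 mol; ν_A = −1, so ξ = 637.5/1 = 637.5 mol.
Outlet amounts (n = n₀ + ν ξ):
  B: 1710 − 1(637.5) = 1072
  A: 791 − 1(637.5) = 153.5
  C: 0 + 2(637.5) = 1275
  D: 354 (inert)

1070 mol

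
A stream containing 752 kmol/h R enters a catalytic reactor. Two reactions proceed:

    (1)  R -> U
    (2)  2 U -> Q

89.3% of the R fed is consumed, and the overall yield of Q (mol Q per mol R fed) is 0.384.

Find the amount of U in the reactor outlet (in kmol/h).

94 kmol/h

Conversion of R: R consumed = 1ξ₁ = 0.893 × 752 → ξ₁ = 671.5 kmol/h.
Yield of Q: 1ξ₂ / 752 = 0.384 → ξ₂ = 288.8 kmol/h.
Outlet amounts (n = n₀ + Σ ν·ξ):
  R: 752 − 1(671.5) = 80.46
  U: 0 + 1(671.5) − 2(288.8) = 94
  Q: 0 + 1(288.8) = 288.8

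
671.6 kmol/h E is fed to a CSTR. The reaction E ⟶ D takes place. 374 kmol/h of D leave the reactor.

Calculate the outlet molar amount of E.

298 kmol/h

For D: n = n₀ + 1ξ → 374 = 0 + 1ξ, giving ξ = 374 kmol/h.
Outlet amounts (n = n₀ + ν ξ):
  E: 671.6 − 1(374) = 297.6
  D: 0 + 1(374) = 374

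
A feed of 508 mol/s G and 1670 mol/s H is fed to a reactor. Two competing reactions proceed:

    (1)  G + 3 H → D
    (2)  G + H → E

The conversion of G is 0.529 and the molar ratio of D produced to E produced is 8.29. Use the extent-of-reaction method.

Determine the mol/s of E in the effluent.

28.9 mol/s

Conversion of G: G consumed = 0.529 × 508 = 268.7 mol/s = 1ξ₁ + 1ξ₂.
Selectivity: 1ξ₁ / (1ξ₂) = 8.29 → ξ₁ = 8.29 ξ₂.
Substitute: (1·8.29 + 1) ξ₂ = 268.7 → ξ₂ = 28.93 mol/s, ξ₁ = 239.8 mol/s.
Outlet amounts (n = n₀ + Σ ν·ξ):
  G: 508 − 1(239.8) − 1(28.93) = 239.3
  H: 1670 − 3(239.8) − 1(28.93) = 921.7
  D: 0 + 1(239.8) = 239.8
  E: 0 + 1(28.93) = 28.93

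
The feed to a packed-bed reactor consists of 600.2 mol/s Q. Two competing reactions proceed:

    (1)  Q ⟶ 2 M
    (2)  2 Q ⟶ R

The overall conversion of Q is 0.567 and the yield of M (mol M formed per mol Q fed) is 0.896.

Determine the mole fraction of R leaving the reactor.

Yield of M: 2ξ₁ / 600.2 = 0.896 → ξ₁ = 268.9 mol/s.
Conversion of Q: 1ξ₁ + 2ξ₂ = 0.567 × 600.2 = 340.3 → ξ₂ = 35.71 mol/s.
Outlet amounts (n = n₀ + Σ ν·ξ):
  Q: 600.2 − 1(268.9) − 2(35.71) = 259.9
  M: 0 + 2(268.9) = 537.8
  R: 0 + 1(35.71) = 35.71
Total out = 833.4 mol/s; y_R = 35.71 / 833.4 = 0.04285.

0.0429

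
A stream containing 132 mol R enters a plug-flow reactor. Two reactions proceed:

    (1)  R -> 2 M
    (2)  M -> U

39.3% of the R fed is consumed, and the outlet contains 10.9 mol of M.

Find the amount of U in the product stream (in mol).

92.9 mol

Conversion of R: R consumed = 1ξ₁ = 0.393 × 132 → ξ₁ = 51.88 mol.
M balance: n_M = 0 + 2ξ₁ − 1ξ₂ = 10.9 → ξ₂ = (2·51.88 − 10.9)/1 = 92.85 mol.
Outlet amounts (n = n₀ + Σ ν·ξ):
  R: 132 − 1(51.88) = 80.12
  M: 0 + 2(51.88) − 1(92.85) = 10.9
  U: 0 + 1(92.85) = 92.85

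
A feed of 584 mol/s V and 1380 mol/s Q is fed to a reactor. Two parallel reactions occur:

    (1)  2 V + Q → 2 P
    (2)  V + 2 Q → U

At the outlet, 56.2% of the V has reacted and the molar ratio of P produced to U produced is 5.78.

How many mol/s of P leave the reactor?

Conversion of V: V consumed = 0.562 × 584 = 328.2 mol/s = 2ξ₁ + 1ξ₂.
Selectivity: 2ξ₁ / (1ξ₂) = 5.78 → ξ₁ = 2.89 ξ₂.
Substitute: (2·2.89 + 1) ξ₂ = 328.2 → ξ₂ = 48.41 mol/s, ξ₁ = 139.9 mol/s.
Outlet amounts (n = n₀ + Σ ν·ξ):
  V: 584 − 2(139.9) − 1(48.41) = 255.8
  Q: 1380 − 1(139.9) − 2(48.41) = 1143
  P: 0 + 2(139.9) = 279.8
  U: 0 + 1(48.41) = 48.41

280 mol/s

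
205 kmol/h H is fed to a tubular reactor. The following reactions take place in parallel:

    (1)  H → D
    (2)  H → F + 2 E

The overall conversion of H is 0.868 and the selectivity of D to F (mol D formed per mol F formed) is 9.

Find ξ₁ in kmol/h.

Conversion of H: H consumed = 0.868 × 205 = 177.9 kmol/h = 1ξ₁ + 1ξ₂.
Selectivity: 1ξ₁ / (1ξ₂) = 9 → ξ₁ = 9 ξ₂.
Substitute: (1·9 + 1) ξ₂ = 177.9 → ξ₂ = 17.79 kmol/h, ξ₁ = 160.1 kmol/h.
Outlet amounts (n = n₀ + Σ ν·ξ):
  H: 205 − 1(160.1) − 1(17.79) = 27.06
  D: 0 + 1(160.1) = 160.1
  F: 0 + 1(17.79) = 17.79
  E: 0 + 2(17.79) = 35.59

ξ₁ = 160 kmol/h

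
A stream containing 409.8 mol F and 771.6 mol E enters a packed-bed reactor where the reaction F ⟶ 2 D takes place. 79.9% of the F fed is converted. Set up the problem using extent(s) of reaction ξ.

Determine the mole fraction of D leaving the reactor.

0.434

F reacted = 0.799 × 409.8 = 327.4 mol; ν_F = −1, so ξ = 327.4/1 = 327.4 mol.
Outlet amounts (n = n₀ + ν ξ):
  F: 409.8 − 1(327.4) = 82.37
  D: 0 + 2(327.4) = 654.9
  E: 771.6 (inert)
Total out = 1509 mol; y_D = 654.9 / 1509 = 0.434.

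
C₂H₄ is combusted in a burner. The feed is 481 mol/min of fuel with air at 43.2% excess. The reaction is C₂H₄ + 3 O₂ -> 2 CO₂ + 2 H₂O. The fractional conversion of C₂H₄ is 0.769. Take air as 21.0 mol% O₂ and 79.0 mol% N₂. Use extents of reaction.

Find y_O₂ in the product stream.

0.0927

Stoichiometric O₂ = 3 × 481 = 1443 mol/min; O₂ fed = 1443 × 1.432 = 2066 mol/min.
N₂ fed = 2066 × 79/21 = 7774 mol/min.
Fuel reacted = 0.769 × 481 → ξ = 369.9 mol/min.
Outlet (n = n₀ + ν ξ):
  C₂H₄: 481 − 1(369.9) = 111.1
  O₂: 2066 − 3(369.9) = 956.7
  N₂: 7774 (inert)
  CO₂: 0 + 2(369.9) = 739.8
  H₂O: 0 + 2(369.9) = 739.8
Total out = 10320 mol/min; y_O₂ = 956.7 / 10320 = 0.0927.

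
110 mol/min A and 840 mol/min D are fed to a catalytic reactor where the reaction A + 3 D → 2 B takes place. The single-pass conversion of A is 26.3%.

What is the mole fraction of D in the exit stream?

A reacted = 0.263 × 110 = 28.93 mol/min; ν_A = −1, so ξ = 28.93/1 = 28.93 mol/min.
Outlet amounts (n = n₀ + ν ξ):
  A: 110 − 1(28.93) = 81.07
  D: 840 − 3(28.93) = 753.2
  B: 0 + 2(28.93) = 57.86
Total out = 892.1 mol/min; y_D = 753.2 / 892.1 = 0.8443.

0.844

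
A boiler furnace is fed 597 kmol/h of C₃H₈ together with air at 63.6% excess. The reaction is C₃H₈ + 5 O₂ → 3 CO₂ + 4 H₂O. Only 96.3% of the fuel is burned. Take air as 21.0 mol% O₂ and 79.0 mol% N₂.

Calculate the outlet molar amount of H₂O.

2300 kmol/h

Stoichiometric O₂ = 5 × 597 = 2985 kmol/h; O₂ fed = 2985 × 1.636 = 4883 kmol/h.
N₂ fed = 4883 × 79/21 = 18370 kmol/h.
Fuel reacted = 0.963 × 597 → ξ = 574.9 kmol/h.
Outlet (n = n₀ + ν ξ):
  C₃H₈: 597 − 1(574.9) = 22.09
  O₂: 4883 − 5(574.9) = 2009
  N₂: 18370 (inert)
  CO₂: 0 + 3(574.9) = 1725
  H₂O: 0 + 4(574.9) = 2300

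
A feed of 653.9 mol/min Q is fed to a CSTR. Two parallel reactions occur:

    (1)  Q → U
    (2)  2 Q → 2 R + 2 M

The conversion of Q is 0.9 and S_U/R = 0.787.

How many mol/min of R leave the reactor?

329 mol/min

Conversion of Q: Q consumed = 0.9 × 653.9 = 588.5 mol/min = 1ξ₁ + 2ξ₂.
Selectivity: 1ξ₁ / (2ξ₂) = 0.787 → ξ₁ = 1.574 ξ₂.
Substitute: (1·1.574 + 2) ξ₂ = 588.5 → ξ₂ = 164.7 mol/min, ξ₁ = 259.2 mol/min.
Outlet amounts (n = n₀ + Σ ν·ξ):
  Q: 653.9 − 1(259.2) − 2(164.7) = 65.39
  U: 0 + 1(259.2) = 259.2
  R: 0 + 2(164.7) = 329.3
  M: 0 + 2(164.7) = 329.3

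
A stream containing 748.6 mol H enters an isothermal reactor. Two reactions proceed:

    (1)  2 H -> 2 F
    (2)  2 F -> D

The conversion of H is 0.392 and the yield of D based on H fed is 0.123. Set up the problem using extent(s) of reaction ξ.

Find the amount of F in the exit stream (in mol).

Conversion of H: H consumed = 2ξ₁ = 0.392 × 748.6 → ξ₁ = 146.7 mol.
Yield of D: 1ξ₂ / 748.6 = 0.123 → ξ₂ = 92.08 mol.
Outlet amounts (n = n₀ + Σ ν·ξ):
  H: 748.6 − 2(146.7) = 455.1
  F: 0 + 2(146.7) − 2(92.08) = 109.3
  D: 0 + 1(92.08) = 92.08

109 mol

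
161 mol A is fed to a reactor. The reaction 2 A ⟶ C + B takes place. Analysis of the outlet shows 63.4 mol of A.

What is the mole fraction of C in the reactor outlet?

0.303

For A: n = n₀ − 2ξ → 63.4 = 161 − 2ξ, giving ξ = 48.8 mol.
Outlet amounts (n = n₀ + ν ξ):
  A: 161 − 2(48.8) = 63.4
  C: 0 + 1(48.8) = 48.8
  B: 0 + 1(48.8) = 48.8
Total out = 161 mol; y_C = 48.8 / 161 = 0.3031.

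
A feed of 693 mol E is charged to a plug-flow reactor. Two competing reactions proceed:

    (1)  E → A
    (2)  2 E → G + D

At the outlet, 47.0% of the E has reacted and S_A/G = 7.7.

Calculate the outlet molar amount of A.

Conversion of E: E consumed = 0.47 × 693 = 325.7 mol = 1ξ₁ + 2ξ₂.
Selectivity: 1ξ₁ / (1ξ₂) = 7.7 → ξ₁ = 7.7 ξ₂.
Substitute: (1·7.7 + 2) ξ₂ = 325.7 → ξ₂ = 33.58 mol, ξ₁ = 258.6 mol.
Outlet amounts (n = n₀ + Σ ν·ξ):
  E: 693 − 1(258.6) − 2(33.58) = 367.3
  A: 0 + 1(258.6) = 258.6
  G: 0 + 1(33.58) = 33.58
  D: 0 + 1(33.58) = 33.58

259 mol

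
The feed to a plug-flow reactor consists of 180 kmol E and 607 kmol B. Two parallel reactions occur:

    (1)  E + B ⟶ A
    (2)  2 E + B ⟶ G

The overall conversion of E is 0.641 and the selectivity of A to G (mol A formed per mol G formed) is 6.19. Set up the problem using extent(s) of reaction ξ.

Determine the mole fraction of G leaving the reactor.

0.021

Conversion of E: E consumed = 0.641 × 180 = 115.4 kmol = 1ξ₁ + 2ξ₂.
Selectivity: 1ξ₁ / (1ξ₂) = 6.19 → ξ₁ = 6.19 ξ₂.
Substitute: (1·6.19 + 2) ξ₂ = 115.4 → ξ₂ = 14.09 kmol, ξ₁ = 87.2 kmol.
Outlet amounts (n = n₀ + Σ ν·ξ):
  E: 180 − 1(87.2) − 2(14.09) = 64.62
  B: 607 − 1(87.2) − 1(14.09) = 505.7
  A: 0 + 1(87.2) = 87.2
  G: 0 + 1(14.09) = 14.09
Total out = 671.6 kmol; y_G = 14.09 / 671.6 = 0.02098.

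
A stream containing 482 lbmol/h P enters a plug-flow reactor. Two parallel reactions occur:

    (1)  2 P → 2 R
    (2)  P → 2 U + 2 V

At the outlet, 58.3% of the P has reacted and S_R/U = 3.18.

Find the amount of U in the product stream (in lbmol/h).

Conversion of P: P consumed = 0.583 × 482 = 281 lbmol/h = 2ξ₁ + 1ξ₂.
Selectivity: 2ξ₁ / (2ξ₂) = 3.18 → ξ₁ = 3.18 ξ₂.
Substitute: (2·3.18 + 1) ξ₂ = 281 → ξ₂ = 38.18 lbmol/h, ξ₁ = 121.4 lbmol/h.
Outlet amounts (n = n₀ + Σ ν·ξ):
  P: 482 − 2(121.4) − 1(38.18) = 201
  R: 0 + 2(121.4) = 242.8
  U: 0 + 2(38.18) = 76.36
  V: 0 + 2(38.18) = 76.36

76.4 lbmol/h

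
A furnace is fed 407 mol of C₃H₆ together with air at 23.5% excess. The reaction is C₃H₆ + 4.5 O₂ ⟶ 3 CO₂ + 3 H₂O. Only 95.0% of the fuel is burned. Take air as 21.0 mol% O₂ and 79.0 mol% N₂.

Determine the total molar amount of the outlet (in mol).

Stoichiometric O₂ = 4.5 × 407 = 1832 mol; O₂ fed = 1832 × 1.235 = 2262 mol.
N₂ fed = 2262 × 79/21 = 8509 mol.
Fuel reacted = 0.95 × 407 → ξ = 386.6 mol.
Outlet (n = n₀ + ν ξ):
  C₃H₆: 407 − 1(386.6) = 20.35
  O₂: 2262 − 4.5(386.6) = 522
  N₂: 8509 (inert)
  CO₂: 0 + 3(386.6) = 1160
  H₂O: 0 + 3(386.6) = 1160
Total out = 20.35 + 522 + 8509 + 1160 + 1160 = 11370 mol.

11400 mol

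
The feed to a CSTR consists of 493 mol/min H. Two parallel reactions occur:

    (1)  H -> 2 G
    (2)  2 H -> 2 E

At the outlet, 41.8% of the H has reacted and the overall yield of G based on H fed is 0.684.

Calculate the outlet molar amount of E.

37.5 mol/min

Yield of G: 2ξ₁ / 493 = 0.684 → ξ₁ = 168.6 mol/min.
Conversion of H: 1ξ₁ + 2ξ₂ = 0.418 × 493 = 206.1 → ξ₂ = 18.73 mol/min.
Outlet amounts (n = n₀ + Σ ν·ξ):
  H: 493 − 1(168.6) − 2(18.73) = 286.9
  G: 0 + 2(168.6) = 337.2
  E: 0 + 2(18.73) = 37.47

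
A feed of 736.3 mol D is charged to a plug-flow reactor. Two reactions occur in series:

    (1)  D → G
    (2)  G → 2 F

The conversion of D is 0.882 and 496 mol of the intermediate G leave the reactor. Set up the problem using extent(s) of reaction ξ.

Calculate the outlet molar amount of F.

Conversion of D: D consumed = 1ξ₁ = 0.882 × 736.3 → ξ₁ = 649.4 mol.
G balance: n_G = 0 + 1ξ₁ − 1ξ₂ = 496 → ξ₂ = (1·649.4 − 496)/1 = 153.4 mol.
Outlet amounts (n = n₀ + Σ ν·ξ):
  D: 736.3 − 1(649.4) = 86.88
  G: 0 + 1(649.4) − 1(153.4) = 496
  F: 0 + 2(153.4) = 306.8

307 mol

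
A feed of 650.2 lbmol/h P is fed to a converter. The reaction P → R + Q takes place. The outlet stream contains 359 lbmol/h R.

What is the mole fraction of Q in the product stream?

0.356

For R: n = n₀ + 1ξ → 359 = 0 + 1ξ, giving ξ = 359 lbmol/h.
Outlet amounts (n = n₀ + ν ξ):
  P: 650.2 − 1(359) = 291.2
  R: 0 + 1(359) = 359
  Q: 0 + 1(359) = 359
Total out = 1009 lbmol/h; y_Q = 359 / 1009 = 0.3557.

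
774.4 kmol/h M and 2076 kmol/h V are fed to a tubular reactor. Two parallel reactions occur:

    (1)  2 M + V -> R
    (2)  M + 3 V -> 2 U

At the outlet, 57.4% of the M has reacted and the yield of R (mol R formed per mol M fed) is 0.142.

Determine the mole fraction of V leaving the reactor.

0.592

Yield of R: 1ξ₁ / 774.4 = 0.142 → ξ₁ = 110 kmol/h.
Conversion of M: 2ξ₁ + 1ξ₂ = 0.574 × 774.4 = 444.5 → ξ₂ = 224.6 kmol/h.
Outlet amounts (n = n₀ + Σ ν·ξ):
  M: 774.4 − 2(110) − 1(224.6) = 329.9
  V: 2076 − 1(110) − 3(224.6) = 1292
  R: 0 + 1(110) = 110
  U: 0 + 2(224.6) = 449.2
Total out = 2181 kmol/h; y_V = 1292 / 2181 = 0.5924.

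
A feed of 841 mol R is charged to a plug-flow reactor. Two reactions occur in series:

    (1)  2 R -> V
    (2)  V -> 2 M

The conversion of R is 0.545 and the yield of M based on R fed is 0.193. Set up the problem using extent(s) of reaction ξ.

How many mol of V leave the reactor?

Conversion of R: R consumed = 2ξ₁ = 0.545 × 841 → ξ₁ = 229.2 mol.
Yield of M: 2ξ₂ / 841 = 0.193 → ξ₂ = 81.16 mol.
Outlet amounts (n = n₀ + Σ ν·ξ):
  R: 841 − 2(229.2) = 382.7
  V: 0 + 1(229.2) − 1(81.16) = 148
  M: 0 + 2(81.16) = 162.3

148 mol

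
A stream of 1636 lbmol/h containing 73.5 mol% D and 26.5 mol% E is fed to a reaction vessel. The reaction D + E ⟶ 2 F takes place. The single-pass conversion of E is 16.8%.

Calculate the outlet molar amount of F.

146 lbmol/h

E reacted = 0.168 × 433.5 = 72.83 lbmol/h; ν_E = −1, so ξ = 72.83/1 = 72.83 lbmol/h.
Outlet amounts (n = n₀ + ν ξ):
  D: 1202 − 1(72.83) = 1130
  E: 433.5 − 1(72.83) = 360.7
  F: 0 + 2(72.83) = 145.7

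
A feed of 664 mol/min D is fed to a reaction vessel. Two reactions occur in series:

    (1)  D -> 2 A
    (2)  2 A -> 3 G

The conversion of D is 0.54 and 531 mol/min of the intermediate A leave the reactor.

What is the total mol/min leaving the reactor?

1120 mol/min

Conversion of D: D consumed = 1ξ₁ = 0.54 × 664 → ξ₁ = 358.6 mol/min.
A balance: n_A = 0 + 2ξ₁ − 2ξ₂ = 531 → ξ₂ = (2·358.6 − 531)/2 = 93.06 mol/min.
Outlet amounts (n = n₀ + Σ ν·ξ):
  D: 664 − 1(358.6) = 305.4
  A: 0 + 2(358.6) − 2(93.06) = 531
  G: 0 + 3(93.06) = 279.2
Total out = 305.4 + 531 + 279.2 = 1116 mol/min.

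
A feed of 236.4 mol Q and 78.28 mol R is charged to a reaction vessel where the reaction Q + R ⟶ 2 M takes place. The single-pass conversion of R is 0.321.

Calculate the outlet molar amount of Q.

211 mol

R reacted = 0.321 × 78.28 = 25.13 mol; ν_R = −1, so ξ = 25.13/1 = 25.13 mol.
Outlet amounts (n = n₀ + ν ξ):
  Q: 236.4 − 1(25.13) = 211.3
  R: 78.28 − 1(25.13) = 53.15
  M: 0 + 2(25.13) = 50.26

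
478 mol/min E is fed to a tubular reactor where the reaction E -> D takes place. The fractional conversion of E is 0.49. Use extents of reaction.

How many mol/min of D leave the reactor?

234 mol/min

E reacted = 0.49 × 478 = 234.2 mol/min; ν_E = −1, so ξ = 234.2/1 = 234.2 mol/min.
Outlet amounts (n = n₀ + ν ξ):
  E: 478 − 1(234.2) = 243.8
  D: 0 + 1(234.2) = 234.2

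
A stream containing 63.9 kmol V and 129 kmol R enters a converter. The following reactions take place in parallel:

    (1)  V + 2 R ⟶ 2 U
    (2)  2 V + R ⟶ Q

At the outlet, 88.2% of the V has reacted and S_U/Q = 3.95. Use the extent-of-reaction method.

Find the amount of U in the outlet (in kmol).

Conversion of V: V consumed = 0.882 × 63.9 = 56.36 kmol = 1ξ₁ + 2ξ₂.
Selectivity: 2ξ₁ / (1ξ₂) = 3.95 → ξ₁ = 1.975 ξ₂.
Substitute: (1·1.975 + 2) ξ₂ = 56.36 → ξ₂ = 14.18 kmol, ξ₁ = 28 kmol.
Outlet amounts (n = n₀ + Σ ν·ξ):
  V: 63.9 − 1(28) − 2(14.18) = 7.54
  R: 129 − 2(28) − 1(14.18) = 58.82
  U: 0 + 2(28) = 56.01
  Q: 0 + 1(14.18) = 14.18

56 kmol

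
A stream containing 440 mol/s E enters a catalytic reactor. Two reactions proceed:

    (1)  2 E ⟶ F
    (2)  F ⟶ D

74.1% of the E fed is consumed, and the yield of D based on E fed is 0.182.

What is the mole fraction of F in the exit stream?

0.299

Conversion of E: E consumed = 2ξ₁ = 0.741 × 440 → ξ₁ = 163 mol/s.
Yield of D: 1ξ₂ / 440 = 0.182 → ξ₂ = 80.08 mol/s.
Outlet amounts (n = n₀ + Σ ν·ξ):
  E: 440 − 2(163) = 114
  F: 0 + 1(163) − 1(80.08) = 82.94
  D: 0 + 1(80.08) = 80.08
Total out = 277 mol/s; y_F = 82.94 / 277 = 0.2994.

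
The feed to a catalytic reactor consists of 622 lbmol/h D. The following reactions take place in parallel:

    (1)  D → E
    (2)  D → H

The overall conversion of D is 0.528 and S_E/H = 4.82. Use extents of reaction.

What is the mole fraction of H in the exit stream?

Conversion of D: D consumed = 0.528 × 622 = 328.4 lbmol/h = 1ξ₁ + 1ξ₂.
Selectivity: 1ξ₁ / (1ξ₂) = 4.82 → ξ₁ = 4.82 ξ₂.
Substitute: (1·4.82 + 1) ξ₂ = 328.4 → ξ₂ = 56.43 lbmol/h, ξ₁ = 272 lbmol/h.
Outlet amounts (n = n₀ + Σ ν·ξ):
  D: 622 − 1(272) − 1(56.43) = 293.6
  E: 0 + 1(272) = 272
  H: 0 + 1(56.43) = 56.43
Total out = 622 lbmol/h; y_H = 56.43 / 622 = 0.09072.

0.0907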